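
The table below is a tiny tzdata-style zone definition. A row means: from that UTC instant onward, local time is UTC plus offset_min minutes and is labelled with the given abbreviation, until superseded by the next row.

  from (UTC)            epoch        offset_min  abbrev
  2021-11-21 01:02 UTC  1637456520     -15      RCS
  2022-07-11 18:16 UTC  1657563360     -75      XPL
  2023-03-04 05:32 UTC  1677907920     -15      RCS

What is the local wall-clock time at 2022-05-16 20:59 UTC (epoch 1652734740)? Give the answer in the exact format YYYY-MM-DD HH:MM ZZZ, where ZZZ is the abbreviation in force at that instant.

Query: 2022-05-16 20:59 UTC
Rule 1/3 (RCS, -00:15): 2021-11-21 01:02 UTC ≤ query < 2022-07-11 18:16 UTC
20·60 + 59 - 15 = 1244 min
1244 = 0·1440 + 1244; 1244 = 20·60 + 44 → 20:44, same day
→ 2022-05-16 20:44 RCS

2022-05-16 20:44 RCS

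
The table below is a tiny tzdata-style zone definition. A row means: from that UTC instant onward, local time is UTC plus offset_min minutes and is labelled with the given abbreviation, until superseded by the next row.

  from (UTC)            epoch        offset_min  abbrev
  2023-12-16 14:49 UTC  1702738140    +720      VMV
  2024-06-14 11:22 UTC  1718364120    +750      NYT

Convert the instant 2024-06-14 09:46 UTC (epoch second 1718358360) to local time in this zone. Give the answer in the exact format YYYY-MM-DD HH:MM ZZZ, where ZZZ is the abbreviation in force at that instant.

2024-06-14 21:46 VMV

Query: 2024-06-14 09:46 UTC
Rule 1/2 (VMV, +12:00): 2023-12-16 14:49 UTC ≤ query < 2024-06-14 11:22 UTC
9·60 + 46 + 720 = 1306 min
1306 = 0·1440 + 1306; 1306 = 21·60 + 46 → 21:46, same day
→ 2024-06-14 21:46 VMV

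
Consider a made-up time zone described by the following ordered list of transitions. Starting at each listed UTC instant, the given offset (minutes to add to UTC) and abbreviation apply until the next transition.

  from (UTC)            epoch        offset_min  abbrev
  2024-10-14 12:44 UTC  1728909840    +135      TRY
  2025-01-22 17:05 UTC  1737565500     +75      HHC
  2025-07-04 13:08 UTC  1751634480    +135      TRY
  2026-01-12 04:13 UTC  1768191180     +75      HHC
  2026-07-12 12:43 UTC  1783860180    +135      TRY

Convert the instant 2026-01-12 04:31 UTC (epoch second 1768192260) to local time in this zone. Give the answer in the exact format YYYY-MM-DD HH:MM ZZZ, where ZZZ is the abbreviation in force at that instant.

Query: 2026-01-12 04:31 UTC
Rule 4/5 (HHC, +01:15): 2026-01-12 04:13 UTC ≤ query < 2026-07-12 12:43 UTC
4·60 + 31 + 75 = 346 min
346 = 0·1440 + 346; 346 = 5·60 + 46 → 05:46, same day
→ 2026-01-12 05:46 HHC

2026-01-12 05:46 HHC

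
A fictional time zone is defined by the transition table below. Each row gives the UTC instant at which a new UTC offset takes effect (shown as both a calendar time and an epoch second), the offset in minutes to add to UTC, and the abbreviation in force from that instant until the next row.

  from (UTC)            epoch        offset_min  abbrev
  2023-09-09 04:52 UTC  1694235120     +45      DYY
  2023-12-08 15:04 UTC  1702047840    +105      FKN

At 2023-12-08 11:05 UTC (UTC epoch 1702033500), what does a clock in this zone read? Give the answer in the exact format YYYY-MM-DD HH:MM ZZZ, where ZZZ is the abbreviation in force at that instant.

Query: 2023-12-08 11:05 UTC
Rule 1/2 (DYY, +00:45): 2023-09-09 04:52 UTC ≤ query < 2023-12-08 15:04 UTC
11·60 + 5 + 45 = 710 min
710 = 0·1440 + 710; 710 = 11·60 + 50 → 11:50, same day
→ 2023-12-08 11:50 DYY

2023-12-08 11:50 DYY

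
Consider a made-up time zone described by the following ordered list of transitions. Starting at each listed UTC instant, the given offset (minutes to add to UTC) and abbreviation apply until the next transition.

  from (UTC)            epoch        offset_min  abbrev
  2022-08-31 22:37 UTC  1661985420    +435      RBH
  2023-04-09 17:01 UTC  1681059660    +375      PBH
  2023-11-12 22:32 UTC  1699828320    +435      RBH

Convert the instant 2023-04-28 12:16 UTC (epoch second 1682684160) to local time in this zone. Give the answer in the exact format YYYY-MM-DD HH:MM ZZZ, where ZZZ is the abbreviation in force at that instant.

2023-04-28 18:31 PBH

Query: 2023-04-28 12:16 UTC
Rule 2/3 (PBH, +06:15): 2023-04-09 17:01 UTC ≤ query < 2023-11-12 22:32 UTC
12·60 + 16 + 375 = 1111 min
1111 = 0·1440 + 1111; 1111 = 18·60 + 31 → 18:31, same day
→ 2023-04-28 18:31 PBH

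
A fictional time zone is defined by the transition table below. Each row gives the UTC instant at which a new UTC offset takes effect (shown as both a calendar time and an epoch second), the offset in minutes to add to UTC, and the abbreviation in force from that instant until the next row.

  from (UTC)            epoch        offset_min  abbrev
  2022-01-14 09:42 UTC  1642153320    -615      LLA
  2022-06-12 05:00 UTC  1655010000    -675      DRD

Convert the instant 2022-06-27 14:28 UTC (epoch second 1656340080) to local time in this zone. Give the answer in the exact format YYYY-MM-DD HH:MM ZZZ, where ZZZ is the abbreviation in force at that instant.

2022-06-27 03:13 DRD

Query: 2022-06-27 14:28 UTC
Rule 2/2 (DRD, -11:15): 2022-06-12 05:00 UTC ≤ query < +∞
14·60 + 28 - 675 = 193 min
193 = 0·1440 + 193; 193 = 3·60 + 13 → 03:13, same day
→ 2022-06-27 03:13 DRD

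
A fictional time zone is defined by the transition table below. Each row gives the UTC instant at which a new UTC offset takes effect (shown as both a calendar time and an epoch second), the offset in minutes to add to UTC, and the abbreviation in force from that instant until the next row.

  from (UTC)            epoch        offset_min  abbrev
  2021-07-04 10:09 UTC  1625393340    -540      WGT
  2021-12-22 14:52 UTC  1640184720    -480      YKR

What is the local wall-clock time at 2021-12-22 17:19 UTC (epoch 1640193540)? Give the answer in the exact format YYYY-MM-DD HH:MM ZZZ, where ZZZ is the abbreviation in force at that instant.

Query: 2021-12-22 17:19 UTC
Rule 2/2 (YKR, -08:00): 2021-12-22 14:52 UTC ≤ query < +∞
17·60 + 19 - 480 = 559 min
559 = 0·1440 + 559; 559 = 9·60 + 19 → 09:19, same day
→ 2021-12-22 09:19 YKR

2021-12-22 09:19 YKR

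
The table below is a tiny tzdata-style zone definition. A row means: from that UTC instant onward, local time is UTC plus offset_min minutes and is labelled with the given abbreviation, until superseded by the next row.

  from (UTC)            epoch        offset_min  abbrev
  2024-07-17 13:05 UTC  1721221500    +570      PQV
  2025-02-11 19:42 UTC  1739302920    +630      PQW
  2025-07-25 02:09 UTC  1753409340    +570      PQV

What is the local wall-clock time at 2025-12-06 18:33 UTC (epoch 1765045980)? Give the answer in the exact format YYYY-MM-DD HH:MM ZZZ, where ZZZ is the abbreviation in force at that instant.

Query: 2025-12-06 18:33 UTC
Rule 3/3 (PQV, +09:30): 2025-07-25 02:09 UTC ≤ query < +∞
18·60 + 33 + 570 = 1683 min
1683 = 1·1440 + 243; 243 = 4·60 + 3 → 04:03, 2025-12-06 + 1 day = 2025-12-07
→ 2025-12-07 04:03 PQV

2025-12-07 04:03 PQV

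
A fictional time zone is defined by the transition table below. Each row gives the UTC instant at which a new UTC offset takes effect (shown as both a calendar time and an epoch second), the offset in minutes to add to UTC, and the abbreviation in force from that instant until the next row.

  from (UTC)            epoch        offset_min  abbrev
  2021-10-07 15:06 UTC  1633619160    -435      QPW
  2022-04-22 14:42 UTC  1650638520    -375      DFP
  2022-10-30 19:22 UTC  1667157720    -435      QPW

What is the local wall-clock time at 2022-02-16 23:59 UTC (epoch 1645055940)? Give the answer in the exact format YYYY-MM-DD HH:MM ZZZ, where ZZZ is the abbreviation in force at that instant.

2022-02-16 16:44 QPW

Query: 2022-02-16 23:59 UTC
Rule 1/3 (QPW, -07:15): 2021-10-07 15:06 UTC ≤ query < 2022-04-22 14:42 UTC
23·60 + 59 - 435 = 1004 min
1004 = 0·1440 + 1004; 1004 = 16·60 + 44 → 16:44, same day
→ 2022-02-16 16:44 QPW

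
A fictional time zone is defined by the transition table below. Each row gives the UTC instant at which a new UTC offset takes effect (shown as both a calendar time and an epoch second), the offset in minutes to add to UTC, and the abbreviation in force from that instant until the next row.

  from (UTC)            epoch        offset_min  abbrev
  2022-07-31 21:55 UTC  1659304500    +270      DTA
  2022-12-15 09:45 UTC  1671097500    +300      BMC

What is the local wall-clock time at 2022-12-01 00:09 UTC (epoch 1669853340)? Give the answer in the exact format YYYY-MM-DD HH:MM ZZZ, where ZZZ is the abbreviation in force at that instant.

Query: 2022-12-01 00:09 UTC
Rule 1/2 (DTA, +04:30): 2022-07-31 21:55 UTC ≤ query < 2022-12-15 09:45 UTC
0·60 + 9 + 270 = 279 min
279 = 0·1440 + 279; 279 = 4·60 + 39 → 04:39, same day
→ 2022-12-01 04:39 DTA

2022-12-01 04:39 DTA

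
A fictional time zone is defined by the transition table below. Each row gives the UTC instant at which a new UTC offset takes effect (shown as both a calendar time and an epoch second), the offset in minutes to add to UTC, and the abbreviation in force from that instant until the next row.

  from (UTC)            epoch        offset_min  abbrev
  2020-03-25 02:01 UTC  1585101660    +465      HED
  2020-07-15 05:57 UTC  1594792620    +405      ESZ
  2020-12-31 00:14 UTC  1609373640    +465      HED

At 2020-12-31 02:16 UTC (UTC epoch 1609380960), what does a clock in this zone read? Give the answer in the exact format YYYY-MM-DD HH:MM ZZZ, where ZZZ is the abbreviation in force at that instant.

Query: 2020-12-31 02:16 UTC
Rule 3/3 (HED, +07:45): 2020-12-31 00:14 UTC ≤ query < +∞
2·60 + 16 + 465 = 601 min
601 = 0·1440 + 601; 601 = 10·60 + 1 → 10:01, same day
→ 2020-12-31 10:01 HED

2020-12-31 10:01 HED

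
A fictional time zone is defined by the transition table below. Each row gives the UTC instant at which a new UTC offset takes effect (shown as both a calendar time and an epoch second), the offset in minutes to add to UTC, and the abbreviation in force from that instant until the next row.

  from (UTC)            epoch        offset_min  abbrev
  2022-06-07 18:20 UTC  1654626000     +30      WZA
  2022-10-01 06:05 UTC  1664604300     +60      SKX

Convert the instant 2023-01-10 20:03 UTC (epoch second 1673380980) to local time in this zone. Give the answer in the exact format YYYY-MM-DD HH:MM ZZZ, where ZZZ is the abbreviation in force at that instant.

2023-01-10 21:03 SKX

Query: 2023-01-10 20:03 UTC
Rule 2/2 (SKX, +01:00): 2022-10-01 06:05 UTC ≤ query < +∞
20·60 + 3 + 60 = 1263 min
1263 = 0·1440 + 1263; 1263 = 21·60 + 3 → 21:03, same day
→ 2023-01-10 21:03 SKX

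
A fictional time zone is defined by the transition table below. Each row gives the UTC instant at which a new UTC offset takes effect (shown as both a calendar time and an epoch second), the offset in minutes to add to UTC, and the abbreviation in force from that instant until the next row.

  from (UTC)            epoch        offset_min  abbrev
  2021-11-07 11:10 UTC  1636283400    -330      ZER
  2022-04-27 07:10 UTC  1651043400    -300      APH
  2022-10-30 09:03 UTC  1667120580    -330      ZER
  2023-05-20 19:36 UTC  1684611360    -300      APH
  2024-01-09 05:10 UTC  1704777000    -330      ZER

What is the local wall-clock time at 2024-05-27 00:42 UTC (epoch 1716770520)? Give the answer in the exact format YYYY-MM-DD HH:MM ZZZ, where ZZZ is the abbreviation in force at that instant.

Query: 2024-05-27 00:42 UTC
Rule 5/5 (ZER, -05:30): 2024-01-09 05:10 UTC ≤ query < +∞
0·60 + 42 - 330 = -288 min
-288 = -1·1440 + 1152; 1152 = 19·60 + 12 → 19:12, 2024-05-27 - 1 day = 2024-05-26
→ 2024-05-26 19:12 ZER

2024-05-26 19:12 ZER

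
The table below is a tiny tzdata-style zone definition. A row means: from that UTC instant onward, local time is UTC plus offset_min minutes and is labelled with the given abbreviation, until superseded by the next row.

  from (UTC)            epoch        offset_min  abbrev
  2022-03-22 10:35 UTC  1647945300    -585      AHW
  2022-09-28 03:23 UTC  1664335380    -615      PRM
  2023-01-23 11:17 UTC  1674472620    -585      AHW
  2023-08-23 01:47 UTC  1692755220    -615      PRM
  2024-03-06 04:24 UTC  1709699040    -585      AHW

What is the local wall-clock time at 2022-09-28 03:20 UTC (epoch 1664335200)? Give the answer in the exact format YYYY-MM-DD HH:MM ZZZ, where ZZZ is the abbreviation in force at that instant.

2022-09-27 17:35 AHW

Query: 2022-09-28 03:20 UTC
Rule 1/5 (AHW, -09:45): 2022-03-22 10:35 UTC ≤ query < 2022-09-28 03:23 UTC
3·60 + 20 - 585 = -385 min
-385 = -1·1440 + 1055; 1055 = 17·60 + 35 → 17:35, 2022-09-28 - 1 day = 2022-09-27
→ 2022-09-27 17:35 AHW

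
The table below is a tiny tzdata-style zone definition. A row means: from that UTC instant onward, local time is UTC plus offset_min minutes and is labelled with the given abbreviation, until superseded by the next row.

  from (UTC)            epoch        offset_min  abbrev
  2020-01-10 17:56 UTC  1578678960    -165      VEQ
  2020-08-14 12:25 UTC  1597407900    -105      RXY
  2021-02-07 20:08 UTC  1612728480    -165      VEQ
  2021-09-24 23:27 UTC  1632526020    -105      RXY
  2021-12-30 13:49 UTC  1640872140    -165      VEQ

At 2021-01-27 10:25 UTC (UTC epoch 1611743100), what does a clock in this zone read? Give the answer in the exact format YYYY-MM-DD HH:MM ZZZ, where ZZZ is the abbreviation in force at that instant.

2021-01-27 08:40 RXY

Query: 2021-01-27 10:25 UTC
Rule 2/5 (RXY, -01:45): 2020-08-14 12:25 UTC ≤ query < 2021-02-07 20:08 UTC
10·60 + 25 - 105 = 520 min
520 = 0·1440 + 520; 520 = 8·60 + 40 → 08:40, same day
→ 2021-01-27 08:40 RXY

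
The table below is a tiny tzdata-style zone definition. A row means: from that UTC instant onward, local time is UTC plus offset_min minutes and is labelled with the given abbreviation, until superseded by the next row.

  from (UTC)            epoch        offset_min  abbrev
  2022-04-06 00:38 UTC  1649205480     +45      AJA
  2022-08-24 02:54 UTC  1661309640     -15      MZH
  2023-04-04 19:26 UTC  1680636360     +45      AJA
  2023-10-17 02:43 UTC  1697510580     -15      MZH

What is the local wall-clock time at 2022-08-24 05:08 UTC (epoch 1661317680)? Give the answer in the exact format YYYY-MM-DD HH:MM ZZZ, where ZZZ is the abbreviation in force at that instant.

2022-08-24 04:53 MZH

Query: 2022-08-24 05:08 UTC
Rule 2/4 (MZH, -00:15): 2022-08-24 02:54 UTC ≤ query < 2023-04-04 19:26 UTC
5·60 + 8 - 15 = 293 min
293 = 0·1440 + 293; 293 = 4·60 + 53 → 04:53, same day
→ 2022-08-24 04:53 MZH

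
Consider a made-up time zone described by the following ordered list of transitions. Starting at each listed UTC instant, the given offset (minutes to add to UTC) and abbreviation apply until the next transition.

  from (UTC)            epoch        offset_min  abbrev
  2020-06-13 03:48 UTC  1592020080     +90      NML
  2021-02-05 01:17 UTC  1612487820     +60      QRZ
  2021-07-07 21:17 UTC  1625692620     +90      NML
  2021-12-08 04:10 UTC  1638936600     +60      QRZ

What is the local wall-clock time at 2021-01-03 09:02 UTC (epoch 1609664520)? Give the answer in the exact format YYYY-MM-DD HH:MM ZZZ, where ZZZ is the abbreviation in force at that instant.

2021-01-03 10:32 NML

Query: 2021-01-03 09:02 UTC
Rule 1/4 (NML, +01:30): 2020-06-13 03:48 UTC ≤ query < 2021-02-05 01:17 UTC
9·60 + 2 + 90 = 632 min
632 = 0·1440 + 632; 632 = 10·60 + 32 → 10:32, same day
→ 2021-01-03 10:32 NML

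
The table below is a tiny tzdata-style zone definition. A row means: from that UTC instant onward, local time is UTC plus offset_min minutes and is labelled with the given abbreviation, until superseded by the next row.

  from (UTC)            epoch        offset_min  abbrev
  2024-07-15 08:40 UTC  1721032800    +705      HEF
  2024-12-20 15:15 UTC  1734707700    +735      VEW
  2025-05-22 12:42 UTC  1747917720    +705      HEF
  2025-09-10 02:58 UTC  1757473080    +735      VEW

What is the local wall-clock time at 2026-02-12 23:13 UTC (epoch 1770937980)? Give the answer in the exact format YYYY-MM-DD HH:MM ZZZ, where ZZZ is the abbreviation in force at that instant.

Query: 2026-02-12 23:13 UTC
Rule 4/4 (VEW, +12:15): 2025-09-10 02:58 UTC ≤ query < +∞
23·60 + 13 + 735 = 2128 min
2128 = 1·1440 + 688; 688 = 11·60 + 28 → 11:28, 2026-02-12 + 1 day = 2026-02-13
→ 2026-02-13 11:28 VEW

2026-02-13 11:28 VEW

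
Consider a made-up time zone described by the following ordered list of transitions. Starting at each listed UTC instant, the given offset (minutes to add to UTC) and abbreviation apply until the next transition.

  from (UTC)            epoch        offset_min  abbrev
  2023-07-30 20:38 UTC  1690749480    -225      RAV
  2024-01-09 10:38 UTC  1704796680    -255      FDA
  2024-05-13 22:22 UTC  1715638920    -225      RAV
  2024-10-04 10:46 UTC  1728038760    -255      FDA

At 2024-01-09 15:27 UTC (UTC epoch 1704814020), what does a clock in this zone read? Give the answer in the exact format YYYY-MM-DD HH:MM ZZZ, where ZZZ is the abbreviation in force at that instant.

2024-01-09 11:12 FDA

Query: 2024-01-09 15:27 UTC
Rule 2/4 (FDA, -04:15): 2024-01-09 10:38 UTC ≤ query < 2024-05-13 22:22 UTC
15·60 + 27 - 255 = 672 min
672 = 0·1440 + 672; 672 = 11·60 + 12 → 11:12, same day
→ 2024-01-09 11:12 FDA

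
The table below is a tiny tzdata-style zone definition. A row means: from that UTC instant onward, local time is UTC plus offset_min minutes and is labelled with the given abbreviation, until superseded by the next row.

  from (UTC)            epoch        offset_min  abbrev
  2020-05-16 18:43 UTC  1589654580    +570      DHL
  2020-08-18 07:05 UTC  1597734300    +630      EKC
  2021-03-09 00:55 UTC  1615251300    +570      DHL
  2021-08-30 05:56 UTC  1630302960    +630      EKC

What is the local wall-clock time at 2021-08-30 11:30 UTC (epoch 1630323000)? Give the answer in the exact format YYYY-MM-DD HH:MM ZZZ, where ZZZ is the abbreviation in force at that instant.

2021-08-30 22:00 EKC

Query: 2021-08-30 11:30 UTC
Rule 4/4 (EKC, +10:30): 2021-08-30 05:56 UTC ≤ query < +∞
11·60 + 30 + 630 = 1320 min
1320 = 0·1440 + 1320; 1320 = 22·60 + 0 → 22:00, same day
→ 2021-08-30 22:00 EKC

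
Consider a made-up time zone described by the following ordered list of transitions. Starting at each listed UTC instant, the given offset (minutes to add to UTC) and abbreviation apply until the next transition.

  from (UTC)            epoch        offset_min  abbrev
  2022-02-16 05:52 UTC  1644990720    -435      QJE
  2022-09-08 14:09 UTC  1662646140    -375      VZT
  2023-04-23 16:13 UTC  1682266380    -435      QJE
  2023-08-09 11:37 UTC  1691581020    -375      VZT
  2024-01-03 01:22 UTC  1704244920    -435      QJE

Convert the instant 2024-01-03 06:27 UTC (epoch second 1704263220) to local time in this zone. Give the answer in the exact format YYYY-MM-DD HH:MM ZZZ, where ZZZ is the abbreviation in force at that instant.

Query: 2024-01-03 06:27 UTC
Rule 5/5 (QJE, -07:15): 2024-01-03 01:22 UTC ≤ query < +∞
6·60 + 27 - 435 = -48 min
-48 = -1·1440 + 1392; 1392 = 23·60 + 12 → 23:12, 2024-01-03 - 1 day = 2024-01-02
→ 2024-01-02 23:12 QJE

2024-01-02 23:12 QJE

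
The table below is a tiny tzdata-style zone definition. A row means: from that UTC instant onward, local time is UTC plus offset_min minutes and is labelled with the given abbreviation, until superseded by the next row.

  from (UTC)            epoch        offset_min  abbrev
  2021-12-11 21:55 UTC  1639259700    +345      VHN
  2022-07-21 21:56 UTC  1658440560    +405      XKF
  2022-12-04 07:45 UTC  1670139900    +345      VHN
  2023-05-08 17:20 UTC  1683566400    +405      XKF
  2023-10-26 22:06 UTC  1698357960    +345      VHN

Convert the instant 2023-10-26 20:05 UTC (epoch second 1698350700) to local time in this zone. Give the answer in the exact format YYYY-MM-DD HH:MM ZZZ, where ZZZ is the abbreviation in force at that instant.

Query: 2023-10-26 20:05 UTC
Rule 4/5 (XKF, +06:45): 2023-05-08 17:20 UTC ≤ query < 2023-10-26 22:06 UTC
20·60 + 5 + 405 = 1610 min
1610 = 1·1440 + 170; 170 = 2·60 + 50 → 02:50, 2023-10-26 + 1 day = 2023-10-27
→ 2023-10-27 02:50 XKF

2023-10-27 02:50 XKF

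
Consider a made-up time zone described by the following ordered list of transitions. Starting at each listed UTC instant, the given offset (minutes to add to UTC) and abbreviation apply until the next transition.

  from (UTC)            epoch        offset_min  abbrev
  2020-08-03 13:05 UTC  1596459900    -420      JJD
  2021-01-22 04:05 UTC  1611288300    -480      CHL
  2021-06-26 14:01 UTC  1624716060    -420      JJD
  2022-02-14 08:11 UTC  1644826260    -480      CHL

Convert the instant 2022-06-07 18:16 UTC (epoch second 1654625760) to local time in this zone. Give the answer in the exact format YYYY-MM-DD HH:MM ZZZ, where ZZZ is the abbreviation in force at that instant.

2022-06-07 10:16 CHL

Query: 2022-06-07 18:16 UTC
Rule 4/4 (CHL, -08:00): 2022-02-14 08:11 UTC ≤ query < +∞
18·60 + 16 - 480 = 616 min
616 = 0·1440 + 616; 616 = 10·60 + 16 → 10:16, same day
→ 2022-06-07 10:16 CHL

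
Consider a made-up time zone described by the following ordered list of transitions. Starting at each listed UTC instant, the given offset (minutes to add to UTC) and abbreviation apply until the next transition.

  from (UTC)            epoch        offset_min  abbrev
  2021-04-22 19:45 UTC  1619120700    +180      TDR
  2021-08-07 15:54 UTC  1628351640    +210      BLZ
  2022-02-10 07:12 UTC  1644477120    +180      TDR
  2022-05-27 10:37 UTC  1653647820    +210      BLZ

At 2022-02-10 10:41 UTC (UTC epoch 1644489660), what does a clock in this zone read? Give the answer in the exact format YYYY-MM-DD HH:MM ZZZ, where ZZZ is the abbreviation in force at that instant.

Query: 2022-02-10 10:41 UTC
Rule 3/4 (TDR, +03:00): 2022-02-10 07:12 UTC ≤ query < 2022-05-27 10:37 UTC
10·60 + 41 + 180 = 821 min
821 = 0·1440 + 821; 821 = 13·60 + 41 → 13:41, same day
→ 2022-02-10 13:41 TDR

2022-02-10 13:41 TDR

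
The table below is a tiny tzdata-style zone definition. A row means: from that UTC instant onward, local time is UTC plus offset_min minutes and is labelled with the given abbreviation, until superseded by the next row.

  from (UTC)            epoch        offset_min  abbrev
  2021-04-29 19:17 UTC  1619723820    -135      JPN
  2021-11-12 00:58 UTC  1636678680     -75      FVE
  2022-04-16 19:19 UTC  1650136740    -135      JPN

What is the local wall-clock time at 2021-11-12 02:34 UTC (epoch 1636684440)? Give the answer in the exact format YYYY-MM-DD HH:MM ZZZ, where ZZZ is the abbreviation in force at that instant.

2021-11-12 01:19 FVE

Query: 2021-11-12 02:34 UTC
Rule 2/3 (FVE, -01:15): 2021-11-12 00:58 UTC ≤ query < 2022-04-16 19:19 UTC
2·60 + 34 - 75 = 79 min
79 = 0·1440 + 79; 79 = 1·60 + 19 → 01:19, same day
→ 2021-11-12 01:19 FVE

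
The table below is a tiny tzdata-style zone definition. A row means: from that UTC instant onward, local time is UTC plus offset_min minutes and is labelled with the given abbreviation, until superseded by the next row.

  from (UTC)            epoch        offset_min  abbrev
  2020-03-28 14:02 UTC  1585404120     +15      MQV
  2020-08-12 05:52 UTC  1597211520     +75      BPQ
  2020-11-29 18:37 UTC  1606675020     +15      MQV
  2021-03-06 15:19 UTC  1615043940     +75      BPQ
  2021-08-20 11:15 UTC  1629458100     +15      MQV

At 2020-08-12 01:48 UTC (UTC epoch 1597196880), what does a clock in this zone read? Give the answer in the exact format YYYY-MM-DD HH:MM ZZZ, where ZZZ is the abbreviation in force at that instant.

2020-08-12 02:03 MQV

Query: 2020-08-12 01:48 UTC
Rule 1/5 (MQV, +00:15): 2020-03-28 14:02 UTC ≤ query < 2020-08-12 05:52 UTC
1·60 + 48 + 15 = 123 min
123 = 0·1440 + 123; 123 = 2·60 + 3 → 02:03, same day
→ 2020-08-12 02:03 MQV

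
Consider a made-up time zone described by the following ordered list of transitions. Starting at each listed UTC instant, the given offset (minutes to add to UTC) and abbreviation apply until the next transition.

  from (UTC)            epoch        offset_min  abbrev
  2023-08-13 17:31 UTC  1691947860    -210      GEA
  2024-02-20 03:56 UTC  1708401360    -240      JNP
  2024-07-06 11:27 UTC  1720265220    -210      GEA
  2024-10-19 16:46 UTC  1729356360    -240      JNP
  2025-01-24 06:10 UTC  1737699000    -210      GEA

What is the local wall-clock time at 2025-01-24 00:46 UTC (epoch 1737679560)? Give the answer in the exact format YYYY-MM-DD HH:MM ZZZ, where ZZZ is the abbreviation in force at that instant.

Query: 2025-01-24 00:46 UTC
Rule 4/5 (JNP, -04:00): 2024-10-19 16:46 UTC ≤ query < 2025-01-24 06:10 UTC
0·60 + 46 - 240 = -194 min
-194 = -1·1440 + 1246; 1246 = 20·60 + 46 → 20:46, 2025-01-24 - 1 day = 2025-01-23
→ 2025-01-23 20:46 JNP

2025-01-23 20:46 JNP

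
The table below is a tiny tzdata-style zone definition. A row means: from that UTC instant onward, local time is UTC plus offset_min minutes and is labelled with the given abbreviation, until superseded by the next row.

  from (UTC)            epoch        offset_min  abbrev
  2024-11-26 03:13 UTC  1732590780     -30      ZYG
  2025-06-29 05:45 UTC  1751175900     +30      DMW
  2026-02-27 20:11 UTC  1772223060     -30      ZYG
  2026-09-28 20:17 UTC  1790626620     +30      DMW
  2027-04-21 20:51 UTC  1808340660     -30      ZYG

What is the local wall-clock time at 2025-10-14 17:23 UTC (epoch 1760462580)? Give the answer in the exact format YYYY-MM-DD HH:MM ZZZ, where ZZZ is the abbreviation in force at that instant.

2025-10-14 17:53 DMW

Query: 2025-10-14 17:23 UTC
Rule 2/5 (DMW, +00:30): 2025-06-29 05:45 UTC ≤ query < 2026-02-27 20:11 UTC
17·60 + 23 + 30 = 1073 min
1073 = 0·1440 + 1073; 1073 = 17·60 + 53 → 17:53, same day
→ 2025-10-14 17:53 DMW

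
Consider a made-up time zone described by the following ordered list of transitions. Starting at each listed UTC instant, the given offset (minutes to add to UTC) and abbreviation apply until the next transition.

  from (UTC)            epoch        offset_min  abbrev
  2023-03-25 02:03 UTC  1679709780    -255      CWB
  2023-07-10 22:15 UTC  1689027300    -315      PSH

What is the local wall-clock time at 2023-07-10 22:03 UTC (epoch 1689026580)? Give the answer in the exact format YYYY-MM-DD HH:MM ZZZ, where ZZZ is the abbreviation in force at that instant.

2023-07-10 17:48 CWB

Query: 2023-07-10 22:03 UTC
Rule 1/2 (CWB, -04:15): 2023-03-25 02:03 UTC ≤ query < 2023-07-10 22:15 UTC
22·60 + 3 - 255 = 1068 min
1068 = 0·1440 + 1068; 1068 = 17·60 + 48 → 17:48, same day
→ 2023-07-10 17:48 CWB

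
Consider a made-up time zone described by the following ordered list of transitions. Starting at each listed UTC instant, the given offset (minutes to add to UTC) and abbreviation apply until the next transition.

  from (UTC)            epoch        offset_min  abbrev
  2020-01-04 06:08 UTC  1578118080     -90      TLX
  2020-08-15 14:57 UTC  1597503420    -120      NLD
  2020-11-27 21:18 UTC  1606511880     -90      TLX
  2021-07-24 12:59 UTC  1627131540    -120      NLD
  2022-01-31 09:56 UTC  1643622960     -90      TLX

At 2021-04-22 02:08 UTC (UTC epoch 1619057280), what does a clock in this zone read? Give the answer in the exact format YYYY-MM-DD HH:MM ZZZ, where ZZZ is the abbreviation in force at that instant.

2021-04-22 00:38 TLX

Query: 2021-04-22 02:08 UTC
Rule 3/5 (TLX, -01:30): 2020-11-27 21:18 UTC ≤ query < 2021-07-24 12:59 UTC
2·60 + 8 - 90 = 38 min
38 = 0·1440 + 38; 38 = 0·60 + 38 → 00:38, same day
→ 2021-04-22 00:38 TLX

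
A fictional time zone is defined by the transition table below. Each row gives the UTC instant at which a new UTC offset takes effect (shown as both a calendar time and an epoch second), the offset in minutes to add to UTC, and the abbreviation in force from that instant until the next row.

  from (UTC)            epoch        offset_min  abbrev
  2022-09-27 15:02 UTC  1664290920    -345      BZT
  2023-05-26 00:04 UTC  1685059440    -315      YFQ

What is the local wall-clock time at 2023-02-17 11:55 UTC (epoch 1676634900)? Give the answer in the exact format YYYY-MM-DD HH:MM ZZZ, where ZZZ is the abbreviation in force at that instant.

Query: 2023-02-17 11:55 UTC
Rule 1/2 (BZT, -05:45): 2022-09-27 15:02 UTC ≤ query < 2023-05-26 00:04 UTC
11·60 + 55 - 345 = 370 min
370 = 0·1440 + 370; 370 = 6·60 + 10 → 06:10, same day
→ 2023-02-17 06:10 BZT

2023-02-17 06:10 BZT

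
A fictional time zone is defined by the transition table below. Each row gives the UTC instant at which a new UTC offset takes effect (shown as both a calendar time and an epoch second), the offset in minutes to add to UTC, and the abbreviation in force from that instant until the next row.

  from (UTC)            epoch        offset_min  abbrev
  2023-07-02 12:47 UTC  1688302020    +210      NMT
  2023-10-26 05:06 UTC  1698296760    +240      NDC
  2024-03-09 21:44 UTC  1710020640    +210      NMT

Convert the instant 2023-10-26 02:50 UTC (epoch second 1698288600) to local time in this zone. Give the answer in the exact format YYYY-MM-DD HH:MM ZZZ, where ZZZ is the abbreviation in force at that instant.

Query: 2023-10-26 02:50 UTC
Rule 1/3 (NMT, +03:30): 2023-07-02 12:47 UTC ≤ query < 2023-10-26 05:06 UTC
2·60 + 50 + 210 = 380 min
380 = 0·1440 + 380; 380 = 6·60 + 20 → 06:20, same day
→ 2023-10-26 06:20 NMT

2023-10-26 06:20 NMT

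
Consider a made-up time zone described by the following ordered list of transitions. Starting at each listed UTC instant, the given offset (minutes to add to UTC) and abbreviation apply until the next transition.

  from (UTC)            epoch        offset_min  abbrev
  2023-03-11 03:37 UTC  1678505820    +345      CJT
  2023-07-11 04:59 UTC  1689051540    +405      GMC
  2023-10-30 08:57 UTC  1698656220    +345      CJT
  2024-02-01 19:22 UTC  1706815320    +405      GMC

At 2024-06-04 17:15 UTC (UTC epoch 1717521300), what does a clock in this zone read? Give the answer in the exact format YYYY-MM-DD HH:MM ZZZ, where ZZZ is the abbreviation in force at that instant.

Query: 2024-06-04 17:15 UTC
Rule 4/4 (GMC, +06:45): 2024-02-01 19:22 UTC ≤ query < +∞
17·60 + 15 + 405 = 1440 min
1440 = 1·1440 + 0; 0 = 0·60 + 0 → 00:00, 2024-06-04 + 1 day = 2024-06-05
→ 2024-06-05 00:00 GMC

2024-06-05 00:00 GMC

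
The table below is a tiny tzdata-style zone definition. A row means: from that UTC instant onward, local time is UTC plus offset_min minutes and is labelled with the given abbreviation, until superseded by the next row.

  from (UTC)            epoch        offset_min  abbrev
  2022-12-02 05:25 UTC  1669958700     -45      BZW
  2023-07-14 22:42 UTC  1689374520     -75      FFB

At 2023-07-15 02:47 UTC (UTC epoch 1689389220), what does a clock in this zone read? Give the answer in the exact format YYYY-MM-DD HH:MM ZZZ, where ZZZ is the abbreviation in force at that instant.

2023-07-15 01:32 FFB

Query: 2023-07-15 02:47 UTC
Rule 2/2 (FFB, -01:15): 2023-07-14 22:42 UTC ≤ query < +∞
2·60 + 47 - 75 = 92 min
92 = 0·1440 + 92; 92 = 1·60 + 32 → 01:32, same day
→ 2023-07-15 01:32 FFB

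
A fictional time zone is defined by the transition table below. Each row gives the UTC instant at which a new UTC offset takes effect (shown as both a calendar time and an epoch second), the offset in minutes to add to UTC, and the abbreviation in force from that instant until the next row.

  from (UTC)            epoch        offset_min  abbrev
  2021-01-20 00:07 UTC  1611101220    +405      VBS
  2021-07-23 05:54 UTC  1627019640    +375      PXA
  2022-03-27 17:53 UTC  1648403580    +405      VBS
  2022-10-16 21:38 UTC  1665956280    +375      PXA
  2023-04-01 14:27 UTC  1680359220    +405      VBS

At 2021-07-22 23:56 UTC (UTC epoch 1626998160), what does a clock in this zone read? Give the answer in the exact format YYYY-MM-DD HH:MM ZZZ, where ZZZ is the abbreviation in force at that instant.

Query: 2021-07-22 23:56 UTC
Rule 1/5 (VBS, +06:45): 2021-01-20 00:07 UTC ≤ query < 2021-07-23 05:54 UTC
23·60 + 56 + 405 = 1841 min
1841 = 1·1440 + 401; 401 = 6·60 + 41 → 06:41, 2021-07-22 + 1 day = 2021-07-23
→ 2021-07-23 06:41 VBS

2021-07-23 06:41 VBS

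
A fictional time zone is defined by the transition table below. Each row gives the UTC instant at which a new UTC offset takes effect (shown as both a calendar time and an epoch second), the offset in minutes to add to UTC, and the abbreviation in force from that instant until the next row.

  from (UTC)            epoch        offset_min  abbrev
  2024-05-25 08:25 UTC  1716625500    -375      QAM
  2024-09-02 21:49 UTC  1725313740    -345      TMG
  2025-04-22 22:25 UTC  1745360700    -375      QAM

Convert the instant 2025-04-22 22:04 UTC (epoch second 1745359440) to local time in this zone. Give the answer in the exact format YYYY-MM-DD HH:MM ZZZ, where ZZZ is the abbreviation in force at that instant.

Query: 2025-04-22 22:04 UTC
Rule 2/3 (TMG, -05:45): 2024-09-02 21:49 UTC ≤ query < 2025-04-22 22:25 UTC
22·60 + 4 - 345 = 979 min
979 = 0·1440 + 979; 979 = 16·60 + 19 → 16:19, same day
→ 2025-04-22 16:19 TMG

2025-04-22 16:19 TMG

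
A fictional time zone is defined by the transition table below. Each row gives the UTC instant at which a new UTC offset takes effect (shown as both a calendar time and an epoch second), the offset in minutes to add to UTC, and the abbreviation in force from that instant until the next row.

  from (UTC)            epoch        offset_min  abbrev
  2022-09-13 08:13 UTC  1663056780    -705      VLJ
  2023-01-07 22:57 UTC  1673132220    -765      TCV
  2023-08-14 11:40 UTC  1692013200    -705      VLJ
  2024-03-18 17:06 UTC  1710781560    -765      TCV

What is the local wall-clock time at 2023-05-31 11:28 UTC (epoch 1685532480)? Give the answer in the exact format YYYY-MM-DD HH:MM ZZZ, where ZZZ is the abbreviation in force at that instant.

Query: 2023-05-31 11:28 UTC
Rule 2/4 (TCV, -12:45): 2023-01-07 22:57 UTC ≤ query < 2023-08-14 11:40 UTC
11·60 + 28 - 765 = -77 min
-77 = -1·1440 + 1363; 1363 = 22·60 + 43 → 22:43, 2023-05-31 - 1 day = 2023-05-30
→ 2023-05-30 22:43 TCV

2023-05-30 22:43 TCV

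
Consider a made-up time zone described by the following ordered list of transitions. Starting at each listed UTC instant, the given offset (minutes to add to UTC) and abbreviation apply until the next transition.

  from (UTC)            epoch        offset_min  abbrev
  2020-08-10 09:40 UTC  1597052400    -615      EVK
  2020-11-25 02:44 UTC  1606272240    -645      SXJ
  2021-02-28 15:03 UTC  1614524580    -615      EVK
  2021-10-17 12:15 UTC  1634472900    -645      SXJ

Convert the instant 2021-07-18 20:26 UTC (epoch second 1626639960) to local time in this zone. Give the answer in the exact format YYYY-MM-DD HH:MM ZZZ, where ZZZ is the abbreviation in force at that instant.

Query: 2021-07-18 20:26 UTC
Rule 3/4 (EVK, -10:15): 2021-02-28 15:03 UTC ≤ query < 2021-10-17 12:15 UTC
20·60 + 26 - 615 = 611 min
611 = 0·1440 + 611; 611 = 10·60 + 11 → 10:11, same day
→ 2021-07-18 10:11 EVK

2021-07-18 10:11 EVK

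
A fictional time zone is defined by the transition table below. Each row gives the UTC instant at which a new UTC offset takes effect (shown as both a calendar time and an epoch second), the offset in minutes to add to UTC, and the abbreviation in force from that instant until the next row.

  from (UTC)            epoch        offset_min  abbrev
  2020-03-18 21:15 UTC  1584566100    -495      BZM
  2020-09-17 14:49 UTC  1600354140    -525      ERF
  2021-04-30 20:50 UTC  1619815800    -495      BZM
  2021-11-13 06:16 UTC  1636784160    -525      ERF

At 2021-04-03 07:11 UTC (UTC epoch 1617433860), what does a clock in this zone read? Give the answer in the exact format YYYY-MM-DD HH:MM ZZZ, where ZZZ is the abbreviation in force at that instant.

Query: 2021-04-03 07:11 UTC
Rule 2/4 (ERF, -08:45): 2020-09-17 14:49 UTC ≤ query < 2021-04-30 20:50 UTC
7·60 + 11 - 525 = -94 min
-94 = -1·1440 + 1346; 1346 = 22·60 + 26 → 22:26, 2021-04-03 - 1 day = 2021-04-02
→ 2021-04-02 22:26 ERF

2021-04-02 22:26 ERF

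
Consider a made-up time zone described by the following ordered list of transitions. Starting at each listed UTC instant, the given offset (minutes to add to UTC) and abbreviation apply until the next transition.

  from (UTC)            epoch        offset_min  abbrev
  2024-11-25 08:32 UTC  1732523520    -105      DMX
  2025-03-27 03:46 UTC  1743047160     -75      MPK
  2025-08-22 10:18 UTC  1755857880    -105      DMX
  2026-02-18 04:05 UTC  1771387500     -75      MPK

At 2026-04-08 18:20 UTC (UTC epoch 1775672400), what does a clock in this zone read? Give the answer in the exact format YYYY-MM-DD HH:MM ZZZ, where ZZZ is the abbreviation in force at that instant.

2026-04-08 17:05 MPK

Query: 2026-04-08 18:20 UTC
Rule 4/4 (MPK, -01:15): 2026-02-18 04:05 UTC ≤ query < +∞
18·60 + 20 - 75 = 1025 min
1025 = 0·1440 + 1025; 1025 = 17·60 + 5 → 17:05, same day
→ 2026-04-08 17:05 MPK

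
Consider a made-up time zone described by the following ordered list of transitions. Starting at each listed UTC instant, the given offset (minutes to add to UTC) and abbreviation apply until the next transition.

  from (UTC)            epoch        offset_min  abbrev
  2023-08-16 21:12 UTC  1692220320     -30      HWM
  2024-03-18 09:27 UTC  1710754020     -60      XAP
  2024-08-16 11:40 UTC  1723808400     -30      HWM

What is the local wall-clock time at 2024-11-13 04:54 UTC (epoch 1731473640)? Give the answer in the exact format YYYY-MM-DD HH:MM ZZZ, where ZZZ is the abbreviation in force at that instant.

2024-11-13 04:24 HWM

Query: 2024-11-13 04:54 UTC
Rule 3/3 (HWM, -00:30): 2024-08-16 11:40 UTC ≤ query < +∞
4·60 + 54 - 30 = 264 min
264 = 0·1440 + 264; 264 = 4·60 + 24 → 04:24, same day
→ 2024-11-13 04:24 HWM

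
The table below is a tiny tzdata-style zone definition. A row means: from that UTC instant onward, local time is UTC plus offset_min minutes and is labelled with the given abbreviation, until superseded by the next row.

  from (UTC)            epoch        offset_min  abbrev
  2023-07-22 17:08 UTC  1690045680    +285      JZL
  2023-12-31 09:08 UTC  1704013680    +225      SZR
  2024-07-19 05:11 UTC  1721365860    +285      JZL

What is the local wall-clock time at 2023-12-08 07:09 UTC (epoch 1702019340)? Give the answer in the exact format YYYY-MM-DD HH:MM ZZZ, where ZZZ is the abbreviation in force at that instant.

Query: 2023-12-08 07:09 UTC
Rule 1/3 (JZL, +04:45): 2023-07-22 17:08 UTC ≤ query < 2023-12-31 09:08 UTC
7·60 + 9 + 285 = 714 min
714 = 0·1440 + 714; 714 = 11·60 + 54 → 11:54, same day
→ 2023-12-08 11:54 JZL

2023-12-08 11:54 JZL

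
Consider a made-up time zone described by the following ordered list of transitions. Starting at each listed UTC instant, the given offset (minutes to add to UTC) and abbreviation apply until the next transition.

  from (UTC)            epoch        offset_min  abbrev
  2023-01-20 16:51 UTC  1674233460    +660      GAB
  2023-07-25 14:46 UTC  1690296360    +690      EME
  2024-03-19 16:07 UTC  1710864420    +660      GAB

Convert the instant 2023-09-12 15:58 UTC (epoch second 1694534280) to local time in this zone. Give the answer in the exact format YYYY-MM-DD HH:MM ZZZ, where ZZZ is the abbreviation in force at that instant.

Query: 2023-09-12 15:58 UTC
Rule 2/3 (EME, +11:30): 2023-07-25 14:46 UTC ≤ query < 2024-03-19 16:07 UTC
15·60 + 58 + 690 = 1648 min
1648 = 1·1440 + 208; 208 = 3·60 + 28 → 03:28, 2023-09-12 + 1 day = 2023-09-13
→ 2023-09-13 03:28 EME

2023-09-13 03:28 EME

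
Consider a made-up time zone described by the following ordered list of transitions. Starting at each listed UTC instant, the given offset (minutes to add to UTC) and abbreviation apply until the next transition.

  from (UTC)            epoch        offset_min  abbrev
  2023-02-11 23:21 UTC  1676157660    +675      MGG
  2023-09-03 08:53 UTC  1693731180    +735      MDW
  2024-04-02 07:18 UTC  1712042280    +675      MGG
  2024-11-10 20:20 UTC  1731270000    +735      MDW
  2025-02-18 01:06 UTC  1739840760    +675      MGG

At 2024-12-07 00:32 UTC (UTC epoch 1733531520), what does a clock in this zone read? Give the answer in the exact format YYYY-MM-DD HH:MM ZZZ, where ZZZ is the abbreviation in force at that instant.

Query: 2024-12-07 00:32 UTC
Rule 4/5 (MDW, +12:15): 2024-11-10 20:20 UTC ≤ query < 2025-02-18 01:06 UTC
0·60 + 32 + 735 = 767 min
767 = 0·1440 + 767; 767 = 12·60 + 47 → 12:47, same day
→ 2024-12-07 12:47 MDW

2024-12-07 12:47 MDW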